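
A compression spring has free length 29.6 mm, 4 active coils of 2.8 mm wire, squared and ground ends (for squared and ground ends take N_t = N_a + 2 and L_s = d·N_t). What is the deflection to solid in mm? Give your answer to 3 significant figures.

N_t = 6; L_s = 2.8·6 = 16.8 mm
δ_solid = L₀ − L_s = 29.6 − 16.8 = 12.8 mm

12.8 mm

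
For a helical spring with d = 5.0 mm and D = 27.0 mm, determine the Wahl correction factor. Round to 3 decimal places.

C = D/d = 27.0/5.0 = 5.4000
K_W = (4C−1)/(4C−4) + 0.615/C = 20.600/17.600 + 0.1139 = 1.2843

1.284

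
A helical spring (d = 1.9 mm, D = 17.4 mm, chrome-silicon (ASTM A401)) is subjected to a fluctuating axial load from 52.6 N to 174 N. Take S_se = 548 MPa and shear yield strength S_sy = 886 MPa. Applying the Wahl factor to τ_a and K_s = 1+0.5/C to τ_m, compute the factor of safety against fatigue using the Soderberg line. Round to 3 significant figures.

0.588

C = D/d = 17.4/1.9 = 9.1579; K_W = (4C−1)/(4C−4)+0.615/C = 1.1591; K_s = 1+0.5/C = 1.0546
F_a = (F_max−F_min)/2 = 60.7 N; F_m = (F_max+F_min)/2 = 113.3 N
τ_a = K_W·8F_aD/(πd³) = 1.1591 × 392.12 = 454.5 MPa
τ_m = K_s·8F_mD/(πd³) = 1.0546 × 731.91 = 771.87 MPa
Soderberg: 1/n_f = τ_a/S_se + τ_m/S_sy = 454.5/548 + 771.87/886 = 0.82938 + 0.87119 = 1.7006
n_f = 1/1.7006 = 0.588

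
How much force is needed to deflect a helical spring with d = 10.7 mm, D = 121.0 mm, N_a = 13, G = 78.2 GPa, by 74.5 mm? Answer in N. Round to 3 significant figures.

414 N

k = Gd⁴/(8D³N_a) = (78.2×10³)(10.7⁴)/(8·121.0³·13) = 5.5636 N/mm
F = k·δ = 5.5636 × 74.5 = 414.48 N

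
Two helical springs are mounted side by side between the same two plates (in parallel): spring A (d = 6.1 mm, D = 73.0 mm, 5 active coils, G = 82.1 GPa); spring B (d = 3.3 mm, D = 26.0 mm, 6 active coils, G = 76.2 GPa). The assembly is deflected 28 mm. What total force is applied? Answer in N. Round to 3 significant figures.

k_A = Gd⁴/(8D³N_a) = (82.1×10³)(6.1⁴)/(8·73.0³·5) = 7.3052 N/mm
k_B = Gd⁴/(8D³N_a) = (76.2×10³)(3.3⁴)/(8·26.0³·6) = 10.711 N/mm
Parallel: k_eq = 7.3052 + 10.711 = 18.017 N/mm
F = k_eq·δ = 18.017·28 = 504.47 N

504 N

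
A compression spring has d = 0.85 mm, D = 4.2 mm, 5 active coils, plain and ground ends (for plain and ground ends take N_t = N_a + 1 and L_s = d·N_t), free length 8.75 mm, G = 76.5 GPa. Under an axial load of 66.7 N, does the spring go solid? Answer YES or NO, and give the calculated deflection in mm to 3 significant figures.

YES, δ = 4.95 mm

k = Gd⁴/(8D³N_a) = (76.5×10³)(0.85⁴)/(8·4.2³·5) = 13.475 N/mm
N_t = 6; L_s = 0.85·6 = 5.1 mm; δ_solid = L₀ − L_s = 8.75 − 5.1 = 3.65 mm
δ = F/k = 66.7/13.475 = 4.9499 mm
δ ≥ δ_solid → spring goes solid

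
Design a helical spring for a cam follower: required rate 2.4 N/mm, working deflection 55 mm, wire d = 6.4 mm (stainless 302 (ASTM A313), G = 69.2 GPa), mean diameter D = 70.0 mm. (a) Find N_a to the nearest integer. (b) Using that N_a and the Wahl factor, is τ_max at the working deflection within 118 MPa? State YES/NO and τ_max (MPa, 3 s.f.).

(a) 18 coils; (b) YES, τ_max = 99.5 MPa

N_a = Gd⁴/(8D³k) = (69.2×10³)(6.4⁴)/(8·70.0³·2.4) = 17.63 → N_a = 18
Actual rate k = Gd⁴/(8D³·18) = 2.3505 N/mm
Working load F = kδ = 2.3505·55 = 129.28 N
C = 70.0/6.4 = 10.9375; K_W = (4C−1)/(4C−4)+0.615/C = 1.1317
τ_max = K_W·8FD/(πd³) = 1.1317·87.908 = 99.486 MPa
τ_max ≤ 118 MPa → acceptable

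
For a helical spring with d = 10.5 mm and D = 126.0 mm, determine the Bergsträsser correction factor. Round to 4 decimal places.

C = D/d = 126.0/10.5 = 12.0000
K_B = (4C+2)/(4C−3) = 50.000/45.000 = 1.1111

1.1111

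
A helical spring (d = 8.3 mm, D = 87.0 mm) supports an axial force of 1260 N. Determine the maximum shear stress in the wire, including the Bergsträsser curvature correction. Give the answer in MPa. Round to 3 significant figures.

Spring index C = D/d = 87.0/8.3 = 10.4819
K_B = (4C+2)/(4C−3) = 43.928/38.928 = 1.1284
τ₀ = 8FD/(πd³) = 8·1260·87.0/(π·8.3³) = 876960/1796.3 = 488.2 MPa
τ_max = K·τ₀ = 1.1284 × 488.2 = 550.9 MPa

551 MPa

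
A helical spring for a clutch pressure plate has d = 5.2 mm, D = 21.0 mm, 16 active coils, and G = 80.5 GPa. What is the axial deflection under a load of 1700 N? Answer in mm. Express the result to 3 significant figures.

34.2 mm

k = Gd⁴/(8D³N_a) = (80.5×10³)(5.2⁴)/(8·21.0³·16) = 49.653 N/mm
δ = F/k = 1700 / 49.653 = 34.238 mm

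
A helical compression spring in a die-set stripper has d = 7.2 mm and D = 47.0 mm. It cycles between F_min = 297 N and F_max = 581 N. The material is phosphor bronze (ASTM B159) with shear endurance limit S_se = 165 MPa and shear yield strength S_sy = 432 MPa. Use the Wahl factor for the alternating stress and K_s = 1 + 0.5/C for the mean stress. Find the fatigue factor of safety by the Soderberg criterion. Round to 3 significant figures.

C = D/d = 47.0/7.2 = 6.5278; K_W = (4C−1)/(4C−4)+0.615/C = 1.2299; K_s = 1+0.5/C = 1.0766
F_a = (F_max−F_min)/2 = 142 N; F_m = (F_max+F_min)/2 = 439 N
τ_a = K_W·8F_aD/(πd³) = 1.2299 × 45.533 = 56.001 MPa
τ_m = K_s·8F_mD/(πd³) = 1.0766 × 140.77 = 151.55 MPa
Soderberg: 1/n_f = τ_a/S_se + τ_m/S_sy = 56.001/165 + 151.55/432 = 0.33940 + 0.35081 = 0.69021
n_f = 1/0.69021 = 1.449

1.45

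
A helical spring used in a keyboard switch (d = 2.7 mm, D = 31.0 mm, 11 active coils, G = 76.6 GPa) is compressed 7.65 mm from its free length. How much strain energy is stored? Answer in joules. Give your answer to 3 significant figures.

k = Gd⁴/(8D³N_a) = (76.6×10³)(2.7⁴)/(8·31.0³·11) = 1.5528 N/mm
U = ½kδ² = 0.5 × 1.5528 × 7.65² = 45.437 N·mm = 0.045437 J

0.0454 J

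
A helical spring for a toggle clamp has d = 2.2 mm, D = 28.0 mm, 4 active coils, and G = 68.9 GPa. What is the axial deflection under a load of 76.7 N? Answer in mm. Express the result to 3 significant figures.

k = Gd⁴/(8D³N_a) = (68.9×10³)(2.2⁴)/(8·28.0³·4) = 2.2977 N/mm
δ = F/k = 76.7 / 2.2977 = 33.382 mm

33.4 mm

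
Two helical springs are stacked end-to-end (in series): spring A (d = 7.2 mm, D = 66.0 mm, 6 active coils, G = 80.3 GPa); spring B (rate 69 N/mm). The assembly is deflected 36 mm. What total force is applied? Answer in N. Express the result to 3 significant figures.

459 N

k_A = Gd⁴/(8D³N_a) = (80.3×10³)(7.2⁴)/(8·66.0³·6) = 15.638 N/mm
Series: 1/k_eq = 1/15.638 + 1/69 = 0.078441; k_eq = 12.748 N/mm
F = k_eq·δ = 12.748·36 = 458.94 N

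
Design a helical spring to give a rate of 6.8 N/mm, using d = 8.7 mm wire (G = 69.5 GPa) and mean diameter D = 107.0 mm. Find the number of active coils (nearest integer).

6

N_a = Gd⁴/(8D³k) = (69.5×10³ × 8.7⁴)/(8 × 107.0³ × 6.8)
    = 3.98164e+08 / 6.66423e+07 = 5.975 → 6 coils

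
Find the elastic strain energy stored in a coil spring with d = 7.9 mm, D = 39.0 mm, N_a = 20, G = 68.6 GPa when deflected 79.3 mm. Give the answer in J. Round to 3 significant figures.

88.5 J

k = Gd⁴/(8D³N_a) = (68.6×10³)(7.9⁴)/(8·39.0³·20) = 28.153 N/mm
U = ½kδ² = 0.5 × 28.153 × 79.3² = 88519 N·mm = 88.519 J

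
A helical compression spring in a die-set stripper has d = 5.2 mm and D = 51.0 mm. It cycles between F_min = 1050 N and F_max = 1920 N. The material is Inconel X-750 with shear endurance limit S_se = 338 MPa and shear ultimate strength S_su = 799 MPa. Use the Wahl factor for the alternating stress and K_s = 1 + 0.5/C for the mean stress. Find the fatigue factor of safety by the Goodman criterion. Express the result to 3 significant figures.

C = D/d = 51.0/5.2 = 9.8077; K_W = (4C−1)/(4C−4)+0.615/C = 1.1479; K_s = 1+0.5/C = 1.0510
F_a = (F_max−F_min)/2 = 435 N; F_m = (F_max+F_min)/2 = 1485 N
τ_a = K_W·8F_aD/(πd³) = 1.1479 × 401.78 = 461.19 MPa
τ_m = K_s·8F_mD/(πd³) = 1.0510 × 1371.6 = 1441.5 MPa
Goodman: 1/n_f = τ_a/S_se + τ_m/S_su = 461.19/338 + 1441.5/799 = 1.36446 + 1.80416 = 3.1686
n_f = 1/3.1686 = 0.3156

0.316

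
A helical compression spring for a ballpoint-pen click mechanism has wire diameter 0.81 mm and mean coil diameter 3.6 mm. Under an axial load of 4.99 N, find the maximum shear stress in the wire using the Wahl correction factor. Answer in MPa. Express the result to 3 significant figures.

117 MPa

Spring index C = D/d = 3.6/0.81 = 4.4444
K_W = (4C−1)/(4C−4) + 0.615/C = 16.778/13.778 + 0.1384 = 1.3561
τ₀ = 8FD/(πd³) = 8·4.99·3.6/(π·0.81³) = 143.712/1.6696 = 86.077 MPa
τ_max = K·τ₀ = 1.3561 × 86.077 = 116.73 MPa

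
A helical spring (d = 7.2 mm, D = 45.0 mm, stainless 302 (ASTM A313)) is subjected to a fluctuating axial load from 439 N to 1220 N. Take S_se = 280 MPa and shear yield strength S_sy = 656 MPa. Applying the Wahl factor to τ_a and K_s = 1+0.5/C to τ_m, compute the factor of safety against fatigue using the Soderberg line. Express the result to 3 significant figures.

C = D/d = 45.0/7.2 = 6.2500; K_W = (4C−1)/(4C−4)+0.615/C = 1.2413; K_s = 1+0.5/C = 1.0800
F_a = (F_max−F_min)/2 = 390.5 N; F_m = (F_max+F_min)/2 = 829.5 N
τ_a = K_W·8F_aD/(πd³) = 1.2413 × 119.89 = 148.81 MPa
τ_m = K_s·8F_mD/(πd³) = 1.0800 × 254.67 = 275.04 MPa
Soderberg: 1/n_f = τ_a/S_se + τ_m/S_sy = 148.81/280 + 275.04/656 = 0.53147 + 0.41927 = 0.95074
n_f = 1/0.95074 = 1.052

1.05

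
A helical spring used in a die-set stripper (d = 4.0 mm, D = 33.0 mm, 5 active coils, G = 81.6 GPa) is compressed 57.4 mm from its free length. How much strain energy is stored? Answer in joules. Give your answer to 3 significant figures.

k = Gd⁴/(8D³N_a) = (81.6×10³)(4.0⁴)/(8·33.0³·5) = 14.532 N/mm
U = ½kδ² = 0.5 × 14.532 × 57.4² = 23940 N·mm = 23.94 J

23.9 J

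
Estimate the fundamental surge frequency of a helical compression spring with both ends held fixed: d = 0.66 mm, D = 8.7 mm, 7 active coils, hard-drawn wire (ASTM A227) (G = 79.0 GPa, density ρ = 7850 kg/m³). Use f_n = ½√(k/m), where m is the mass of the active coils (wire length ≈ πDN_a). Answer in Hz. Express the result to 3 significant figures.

445 Hz

k = Gd⁴/(8D³N_a) = (79.0×10³)(0.66⁴)/(8·8.7³·7) = 0.4065 N/mm = 406.5 N/m
Wire length L = πDN_a = π·8.7·7 = 191.32 mm
m = ρ·(πd²/4)·L = 7850 × 0.34212×10⁻⁶ m² × 0.19132 m = 0.00051382 kg
f_n = ½√(k/m) = 0.5·√(406.5/0.00051382) = 0.5·√(7.9112e+05) = 444.72 Hz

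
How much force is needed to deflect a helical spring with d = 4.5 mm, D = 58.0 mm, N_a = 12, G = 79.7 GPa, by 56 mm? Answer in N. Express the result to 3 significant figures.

97.7 N

k = Gd⁴/(8D³N_a) = (79.7×10³)(4.5⁴)/(8·58.0³·12) = 1.7448 N/mm
F = k·δ = 1.7448 × 56 = 97.71 N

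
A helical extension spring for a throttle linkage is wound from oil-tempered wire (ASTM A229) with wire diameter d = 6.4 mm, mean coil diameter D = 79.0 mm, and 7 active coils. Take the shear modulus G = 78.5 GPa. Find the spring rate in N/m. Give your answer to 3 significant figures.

4770 N/m

k = Gd⁴/(8D³N_a) = (78.5×10³ × 6.4⁴) / (8 × 79.0³ × 7)
  = 1.31701e+08 / 2.76102e+07 = 4.77 N/mm = 4770 N/m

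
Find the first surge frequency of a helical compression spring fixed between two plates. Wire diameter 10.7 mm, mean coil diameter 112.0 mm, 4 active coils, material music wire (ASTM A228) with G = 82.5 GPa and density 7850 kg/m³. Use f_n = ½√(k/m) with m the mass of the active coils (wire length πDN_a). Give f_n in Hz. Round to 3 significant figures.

k = Gd⁴/(8D³N_a) = (82.5×10³)(10.7⁴)/(8·112.0³·4) = 24.054 N/mm = 24054 N/m
Wire length L = πDN_a = π·112.0·4 = 1407.4 mm
m = ρ·(πd²/4)·L = 7850 × 89.92×10⁻⁶ m² × 1.4074 m = 0.99347 kg
f_n = ½√(k/m) = 0.5·√(24054/0.99347) = 0.5·√(24212) = 77.801 Hz

77.8 Hz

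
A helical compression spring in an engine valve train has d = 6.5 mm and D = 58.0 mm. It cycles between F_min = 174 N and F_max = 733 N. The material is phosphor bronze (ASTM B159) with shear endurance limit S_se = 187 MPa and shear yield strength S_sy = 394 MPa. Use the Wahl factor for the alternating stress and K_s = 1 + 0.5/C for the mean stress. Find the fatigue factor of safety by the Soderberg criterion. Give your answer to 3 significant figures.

0.629

C = D/d = 58.0/6.5 = 8.9231; K_W = (4C−1)/(4C−4)+0.615/C = 1.1636; K_s = 1+0.5/C = 1.0560
F_a = (F_max−F_min)/2 = 279.5 N; F_m = (F_max+F_min)/2 = 453.5 N
τ_a = K_W·8F_aD/(πd³) = 1.1636 × 150.32 = 174.91 MPa
τ_m = K_s·8F_mD/(πd³) = 1.0560 × 243.9 = 257.56 MPa
Soderberg: 1/n_f = τ_a/S_se + τ_m/S_sy = 174.91/187 + 257.56/394 = 0.93533 + 0.65371 = 1.589
n_f = 1/1.589 = 0.6293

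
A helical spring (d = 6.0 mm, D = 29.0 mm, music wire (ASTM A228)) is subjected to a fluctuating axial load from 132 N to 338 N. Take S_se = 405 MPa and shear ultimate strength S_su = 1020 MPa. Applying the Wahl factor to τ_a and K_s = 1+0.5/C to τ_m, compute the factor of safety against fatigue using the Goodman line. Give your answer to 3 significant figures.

C = D/d = 29.0/6.0 = 4.8333; K_W = (4C−1)/(4C−4)+0.615/C = 1.3229; K_s = 1+0.5/C = 1.1034
F_a = (F_max−F_min)/2 = 103 N; F_m = (F_max+F_min)/2 = 235 N
τ_a = K_W·8F_aD/(πd³) = 1.3229 × 35.215 = 46.585 MPa
τ_m = K_s·8F_mD/(πd³) = 1.1034 × 80.344 = 88.655 MPa
Goodman: 1/n_f = τ_a/S_se + τ_m/S_su = 46.585/405 + 88.655/1020 = 0.11502 + 0.08692 = 0.20194
n_f = 1/0.20194 = 4.952

4.95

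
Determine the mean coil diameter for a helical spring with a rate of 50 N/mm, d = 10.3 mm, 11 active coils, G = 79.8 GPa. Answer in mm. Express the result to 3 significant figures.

58.9 mm

D = (Gd⁴/(8N_a·k))^(1/3) = (79.8×10³·10.3⁴/(8·11·50))^(1/3)
  = (204126)^(1/3) = 58.8798 mm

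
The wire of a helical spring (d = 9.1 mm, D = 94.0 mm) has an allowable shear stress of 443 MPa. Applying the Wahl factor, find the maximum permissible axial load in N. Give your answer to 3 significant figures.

C = D/d = 94.0/9.1 = 10.3297
K_W = (4C−1)/(4C−4) + 0.615/C = 40.319/37.319 + 0.0595 = 1.1399
τ_max = K·8FD/(πd³) → F_max = τ_allow·πd³/(8DK)
F_max = 443·π·9.1³/(8·94.0·1.1399) = 1.0488e+06/857.22 = 1223.4 N

1220 N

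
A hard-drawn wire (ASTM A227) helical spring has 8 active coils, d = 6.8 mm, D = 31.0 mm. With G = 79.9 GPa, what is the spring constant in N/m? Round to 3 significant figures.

k = Gd⁴/(8D³N_a) = (79.9×10³ × 6.8⁴) / (8 × 31.0³ × 8)
  = 1.70837e+08 / 1.90662e+06 = 89.602 N/mm = 89602 N/m

89600 N/m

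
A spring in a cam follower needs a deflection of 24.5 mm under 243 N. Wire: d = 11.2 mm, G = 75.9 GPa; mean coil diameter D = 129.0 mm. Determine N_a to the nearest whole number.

Required rate k = F/δ = 243/24.5 = 9.9184 N/mm
N_a = Gd⁴/(8D³k) = (75.9×10³ × 11.2⁴)/(8 × 129.0³ × 9.9184)
    = 1.1943e+09 / 1.70333e+08 = 7.012 → 7 coils

7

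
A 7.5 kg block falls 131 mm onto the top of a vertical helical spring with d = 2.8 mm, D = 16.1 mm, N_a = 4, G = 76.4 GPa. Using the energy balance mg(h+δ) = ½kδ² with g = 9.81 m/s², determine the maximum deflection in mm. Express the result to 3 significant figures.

k = Gd⁴/(8D³N_a) = (76.4×10³)(2.8⁴)/(8·16.1³·4) = 35.164 N/mm
W = mg = 7.5 × 9.81 = 73.575 N
½kδ² − Wδ − Wh = 0 → δ = (W + √(W² + 2kWh))/k
δ = (73.575 + √(5413.3 + 677844))/35.164 = (73.575 + 826.59)/35.164 = 25.599 mm

25.6 mm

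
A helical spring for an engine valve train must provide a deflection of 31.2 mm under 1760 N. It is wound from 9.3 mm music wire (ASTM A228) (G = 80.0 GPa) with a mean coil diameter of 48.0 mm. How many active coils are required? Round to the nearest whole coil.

12

Required rate k = F/δ = 1760/31.2 = 56.41 N/mm
N_a = Gd⁴/(8D³k) = (80.0×10³ × 9.3⁴)/(8 × 48.0³ × 56.41)
    = 5.98442e+08 / 4.99082e+07 = 11.99 → 12 coils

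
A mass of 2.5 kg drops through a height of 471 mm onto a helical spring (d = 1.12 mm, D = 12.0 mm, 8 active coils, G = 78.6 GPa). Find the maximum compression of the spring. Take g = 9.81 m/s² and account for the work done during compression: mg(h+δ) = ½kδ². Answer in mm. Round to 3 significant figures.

k = Gd⁴/(8D³N_a) = (78.6×10³)(1.12⁴)/(8·12.0³·8) = 1.1183 N/mm
W = mg = 2.5 × 9.81 = 24.525 N
½kδ² − Wδ − Wh = 0 → δ = (W + √(W² + 2kWh))/k
δ = (24.525 + √(601.48 + 25836.3))/1.1183 = (24.525 + 162.6)/1.1183 = 167.32 mm

167 mm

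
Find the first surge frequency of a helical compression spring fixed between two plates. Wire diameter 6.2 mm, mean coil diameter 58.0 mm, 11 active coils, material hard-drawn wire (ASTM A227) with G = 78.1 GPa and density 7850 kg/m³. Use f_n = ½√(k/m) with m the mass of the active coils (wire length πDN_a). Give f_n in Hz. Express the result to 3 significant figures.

k = Gd⁴/(8D³N_a) = (78.1×10³)(6.2⁴)/(8·58.0³·11) = 6.7213 N/mm = 6721.3 N/m
Wire length L = πDN_a = π·58.0·11 = 2004.3 mm
m = ρ·(πd²/4)·L = 7850 × 30.191×10⁻⁶ m² × 2.0043 m = 0.47502 kg
f_n = ½√(k/m) = 0.5·√(6721.3/0.47502) = 0.5·√(14149) = 59.476 Hz

59.5 Hz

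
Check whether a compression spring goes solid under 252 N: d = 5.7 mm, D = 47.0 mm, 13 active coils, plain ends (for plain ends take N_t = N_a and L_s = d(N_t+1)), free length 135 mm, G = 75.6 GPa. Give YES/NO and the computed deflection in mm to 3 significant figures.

NO, δ = 34.1 mm

k = Gd⁴/(8D³N_a) = (75.6×10³)(5.7⁴)/(8·47.0³·13) = 7.3908 N/mm
N_t = 13; L_s = 5.7·14 = 79.8 mm; δ_solid = L₀ − L_s = 135 − 79.8 = 55.2 mm
δ = F/k = 252/7.3908 = 34.096 mm
δ < δ_solid → spring does not go solid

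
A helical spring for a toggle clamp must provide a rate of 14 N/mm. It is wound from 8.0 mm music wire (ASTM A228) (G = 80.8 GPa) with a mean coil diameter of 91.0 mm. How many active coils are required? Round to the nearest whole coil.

N_a = Gd⁴/(8D³k) = (80.8×10³ × 8.0⁴)/(8 × 91.0³ × 14)
    = 3.30957e+08 / 8.44e+07 = 3.921 → 4 coils

4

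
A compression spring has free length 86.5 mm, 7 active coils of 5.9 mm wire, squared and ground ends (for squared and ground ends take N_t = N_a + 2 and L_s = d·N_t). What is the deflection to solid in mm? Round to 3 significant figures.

N_t = 9; L_s = 5.9·9 = 53.1 mm
δ_solid = L₀ − L_s = 86.5 − 53.1 = 33.4 mm

33.4 mm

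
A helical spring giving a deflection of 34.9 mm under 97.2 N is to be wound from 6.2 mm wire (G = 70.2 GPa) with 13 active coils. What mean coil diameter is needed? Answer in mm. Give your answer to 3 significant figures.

71.0 mm

Required rate k = F/δ = 97.2/34.9 = 2.7851 N/mm
D = (Gd⁴/(8N_a·k))^(1/3) = (70.2×10³·6.2⁴/(8·13·2.7851))^(1/3)
  = (358121)^(1/3) = 71.0139 mm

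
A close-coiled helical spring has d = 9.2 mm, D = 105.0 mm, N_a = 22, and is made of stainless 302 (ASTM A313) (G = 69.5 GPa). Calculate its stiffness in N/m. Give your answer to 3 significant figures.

k = Gd⁴/(8D³N_a) = (69.5×10³ × 9.2⁴) / (8 × 105.0³ × 22)
  = 4.97893e+08 / 2.03742e+08 = 2.4437 N/mm = 2443.7 N/m

2440 N/m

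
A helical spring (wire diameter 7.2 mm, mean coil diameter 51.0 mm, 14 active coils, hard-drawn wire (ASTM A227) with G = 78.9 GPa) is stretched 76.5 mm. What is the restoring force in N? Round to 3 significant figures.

1090 N

k = Gd⁴/(8D³N_a) = (78.9×10³)(7.2⁴)/(8·51.0³·14) = 14.272 N/mm
F = k·δ = 14.272 × 76.5 = 1091.8 N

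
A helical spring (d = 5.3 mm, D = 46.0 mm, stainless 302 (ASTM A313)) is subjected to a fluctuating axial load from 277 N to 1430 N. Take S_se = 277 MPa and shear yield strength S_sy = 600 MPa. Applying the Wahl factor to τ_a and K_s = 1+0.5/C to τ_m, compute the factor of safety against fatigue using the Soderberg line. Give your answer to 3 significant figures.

0.323

C = D/d = 46.0/5.3 = 8.6792; K_W = (4C−1)/(4C−4)+0.615/C = 1.1685; K_s = 1+0.5/C = 1.0576
F_a = (F_max−F_min)/2 = 576.5 N; F_m = (F_max+F_min)/2 = 853.5 N
τ_a = K_W·8F_aD/(πd³) = 1.1685 × 453.6 = 530.04 MPa
τ_m = K_s·8F_mD/(πd³) = 1.0576 × 671.54 = 710.23 MPa
Soderberg: 1/n_f = τ_a/S_se + τ_m/S_sy = 530.04/277 + 710.23/600 = 1.91350 + 1.18372 = 3.0972
n_f = 1/3.0972 = 0.3229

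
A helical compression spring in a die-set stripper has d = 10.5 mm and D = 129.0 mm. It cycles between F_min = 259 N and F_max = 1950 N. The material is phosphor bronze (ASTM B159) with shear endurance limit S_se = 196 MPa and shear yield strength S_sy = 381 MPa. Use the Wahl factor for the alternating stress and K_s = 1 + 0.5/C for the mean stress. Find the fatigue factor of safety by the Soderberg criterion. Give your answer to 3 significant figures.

C = D/d = 129.0/10.5 = 12.2857; K_W = (4C−1)/(4C−4)+0.615/C = 1.1165; K_s = 1+0.5/C = 1.0407
F_a = (F_max−F_min)/2 = 845.5 N; F_m = (F_max+F_min)/2 = 1104.5 N
τ_a = K_W·8F_aD/(πd³) = 1.1165 × 239.93 = 267.88 MPa
τ_m = K_s·8F_mD/(πd³) = 1.0407 × 313.42 = 326.18 MPa
Soderberg: 1/n_f = τ_a/S_se + τ_m/S_sy = 267.88/196 + 326.18/381 = 1.36673 + 0.85611 = 2.2228
n_f = 1/2.2228 = 0.4499

0.450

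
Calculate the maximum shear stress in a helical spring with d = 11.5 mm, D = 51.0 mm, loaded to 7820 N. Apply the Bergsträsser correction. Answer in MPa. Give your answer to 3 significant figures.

894 MPa

Spring index C = D/d = 51.0/11.5 = 4.4348
K_B = (4C+2)/(4C−3) = 19.739/14.739 = 1.3392
τ₀ = 8FD/(πd³) = 8·7820·51.0/(π·11.5³) = 3.19056e+06/4778 = 667.76 MPa
τ_max = K·τ₀ = 1.3392 × 667.76 = 894.29 MPa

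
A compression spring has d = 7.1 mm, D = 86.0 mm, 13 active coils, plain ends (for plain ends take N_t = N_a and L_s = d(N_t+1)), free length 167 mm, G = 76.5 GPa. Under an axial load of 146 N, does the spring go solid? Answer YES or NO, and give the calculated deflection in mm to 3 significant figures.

NO, δ = 49.7 mm

k = Gd⁴/(8D³N_a) = (76.5×10³)(7.1⁴)/(8·86.0³·13) = 2.9388 N/mm
N_t = 13; L_s = 7.1·14 = 99.4 mm; δ_solid = L₀ − L_s = 167 − 99.4 = 67.6 mm
δ = F/k = 146/2.9388 = 49.681 mm
δ < δ_solid → spring does not go solid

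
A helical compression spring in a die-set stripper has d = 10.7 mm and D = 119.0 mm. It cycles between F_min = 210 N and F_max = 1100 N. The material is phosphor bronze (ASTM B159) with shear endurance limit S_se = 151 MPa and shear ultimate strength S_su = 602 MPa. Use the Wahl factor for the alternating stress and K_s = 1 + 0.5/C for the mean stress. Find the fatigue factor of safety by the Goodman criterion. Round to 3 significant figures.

C = D/d = 119.0/10.7 = 11.1215; K_W = (4C−1)/(4C−4)+0.615/C = 1.1294; K_s = 1+0.5/C = 1.0450
F_a = (F_max−F_min)/2 = 445 N; F_m = (F_max+F_min)/2 = 655 N
τ_a = K_W·8F_aD/(πd³) = 1.1294 × 110.08 = 124.32 MPa
τ_m = K_s·8F_mD/(πd³) = 1.0450 × 162.02 = 169.31 MPa
Goodman: 1/n_f = τ_a/S_se + τ_m/S_su = 124.32/151 + 169.31/602 = 0.82331 + 0.28124 = 1.1046
n_f = 1/1.1046 = 0.9053

0.905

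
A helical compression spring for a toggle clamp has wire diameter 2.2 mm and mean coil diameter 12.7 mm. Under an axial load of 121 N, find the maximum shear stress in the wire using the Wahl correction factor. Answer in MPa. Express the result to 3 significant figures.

464 MPa

Spring index C = D/d = 12.7/2.2 = 5.7727
K_W = (4C−1)/(4C−4) + 0.615/C = 22.091/19.091 + 0.1065 = 1.2637
τ₀ = 8FD/(πd³) = 8·121·12.7/(π·2.2³) = 12293.6/33.452 = 367.5 MPa
τ_max = K·τ₀ = 1.2637 × 367.5 = 464.41 MPa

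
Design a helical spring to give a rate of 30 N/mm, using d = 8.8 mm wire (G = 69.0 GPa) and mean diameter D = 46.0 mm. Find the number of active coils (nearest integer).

18

N_a = Gd⁴/(8D³k) = (69.0×10³ × 8.8⁴)/(8 × 46.0³ × 30)
    = 4.1379e+08 / 2.33606e+07 = 17.71 → 18 coils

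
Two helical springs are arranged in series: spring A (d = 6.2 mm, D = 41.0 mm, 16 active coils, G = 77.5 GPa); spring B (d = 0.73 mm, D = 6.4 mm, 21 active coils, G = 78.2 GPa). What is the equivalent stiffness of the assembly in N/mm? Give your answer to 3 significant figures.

k_A = Gd⁴/(8D³N_a) = (77.5×10³)(6.2⁴)/(8·41.0³·16) = 12.981 N/mm
k_B = Gd⁴/(8D³N_a) = (78.2×10³)(0.73⁴)/(8·6.4³·21) = 0.50425 N/mm
Series: 1/k_eq = 1/12.981 + 1/0.50425 = 2.0602; k_eq = 0.4854 N/mm

0.485 N/mm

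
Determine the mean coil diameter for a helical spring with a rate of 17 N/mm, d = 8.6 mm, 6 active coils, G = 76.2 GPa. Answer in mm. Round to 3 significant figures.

79.9 mm

D = (Gd⁴/(8N_a·k))^(1/3) = (76.2×10³·8.6⁴/(8·6·17))^(1/3)
  = (510809)^(1/3) = 79.9379 mm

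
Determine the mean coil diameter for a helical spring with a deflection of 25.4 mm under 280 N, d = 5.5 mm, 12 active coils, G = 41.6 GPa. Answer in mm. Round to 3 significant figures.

Required rate k = F/δ = 280/25.4 = 11.024 N/mm
D = (Gd⁴/(8N_a·k))^(1/3) = (41.6×10³·5.5⁴/(8·12·11.024))^(1/3)
  = (35970.7)^(1/3) = 33.0103 mm

33.0 mm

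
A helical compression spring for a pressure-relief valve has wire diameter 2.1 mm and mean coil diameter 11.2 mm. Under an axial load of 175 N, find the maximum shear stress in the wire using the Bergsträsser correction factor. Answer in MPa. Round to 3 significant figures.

686 MPa

Spring index C = D/d = 11.2/2.1 = 5.3333
K_B = (4C+2)/(4C−3) = 23.333/18.333 = 1.2727
τ₀ = 8FD/(πd³) = 8·175·11.2/(π·2.1³) = 15680/29.094 = 538.94 MPa
τ_max = K·τ₀ = 1.2727 × 538.94 = 685.92 MPa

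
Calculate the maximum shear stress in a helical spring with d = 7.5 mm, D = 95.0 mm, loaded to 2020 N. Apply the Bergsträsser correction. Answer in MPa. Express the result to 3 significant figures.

1280 MPa

Spring index C = D/d = 95.0/7.5 = 12.6667
K_B = (4C+2)/(4C−3) = 52.667/47.667 = 1.1049
τ₀ = 8FD/(πd³) = 8·2020·95.0/(π·7.5³) = 1.5352e+06/1325.4 = 1158.3 MPa
τ_max = K·τ₀ = 1.1049 × 1158.3 = 1279.8 MPa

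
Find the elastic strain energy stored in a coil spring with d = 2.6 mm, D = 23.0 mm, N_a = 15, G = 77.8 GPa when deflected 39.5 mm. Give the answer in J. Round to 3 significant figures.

k = Gd⁴/(8D³N_a) = (77.8×10³)(2.6⁴)/(8·23.0³·15) = 2.4351 N/mm
U = ½kδ² = 0.5 × 2.4351 × 39.5² = 1899.6 N·mm = 1.8996 J

1.90 J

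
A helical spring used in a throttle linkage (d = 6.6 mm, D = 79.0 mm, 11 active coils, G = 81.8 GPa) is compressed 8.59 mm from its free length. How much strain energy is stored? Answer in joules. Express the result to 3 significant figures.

0.132 J

k = Gd⁴/(8D³N_a) = (81.8×10³)(6.6⁴)/(8·79.0³·11) = 3.5774 N/mm
U = ½kδ² = 0.5 × 3.5774 × 8.59² = 131.98 N·mm = 0.13198 J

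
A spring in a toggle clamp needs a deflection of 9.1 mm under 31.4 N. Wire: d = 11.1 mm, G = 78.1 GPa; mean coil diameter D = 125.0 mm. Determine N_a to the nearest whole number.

Required rate k = F/δ = 31.4/9.1 = 3.4505 N/mm
N_a = Gd⁴/(8D³k) = (78.1×10³ × 11.1⁴)/(8 × 125.0³ × 3.4505)
    = 1.18561e+09 / 5.39148e+07 = 21.99 → 22 coils

22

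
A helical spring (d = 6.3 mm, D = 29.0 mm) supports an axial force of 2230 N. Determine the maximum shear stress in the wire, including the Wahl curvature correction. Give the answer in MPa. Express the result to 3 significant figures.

884 MPa

Spring index C = D/d = 29.0/6.3 = 4.6032
K_W = (4C−1)/(4C−4) + 0.615/C = 17.413/14.413 + 0.1336 = 1.3418
τ₀ = 8FD/(πd³) = 8·2230·29.0/(π·6.3³) = 517360/785.55 = 658.6 MPa
τ_max = K·τ₀ = 1.3418 × 658.6 = 883.68 MPa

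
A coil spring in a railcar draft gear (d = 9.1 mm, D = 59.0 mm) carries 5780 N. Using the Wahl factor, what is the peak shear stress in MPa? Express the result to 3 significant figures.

Spring index C = D/d = 59.0/9.1 = 6.4835
K_W = (4C−1)/(4C−4) + 0.615/C = 24.934/21.934 + 0.0949 = 1.2316
τ₀ = 8FD/(πd³) = 8·5780·59.0/(π·9.1³) = 2.72816e+06/2367.4 = 1152.4 MPa
τ_max = K·τ₀ = 1.2316 × 1152.4 = 1419.3 MPa

1420 MPa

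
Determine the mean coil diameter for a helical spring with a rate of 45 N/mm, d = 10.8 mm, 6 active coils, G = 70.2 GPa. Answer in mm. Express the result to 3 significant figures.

76.2 mm

D = (Gd⁴/(8N_a·k))^(1/3) = (70.2×10³·10.8⁴/(8·6·45))^(1/3)
  = (442159)^(1/3) = 76.1832 mm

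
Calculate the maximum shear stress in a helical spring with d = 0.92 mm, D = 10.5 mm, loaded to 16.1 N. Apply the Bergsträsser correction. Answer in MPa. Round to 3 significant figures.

Spring index C = D/d = 10.5/0.92 = 11.4130
K_B = (4C+2)/(4C−3) = 47.652/42.652 = 1.1172
τ₀ = 8FD/(πd³) = 8·16.1·10.5/(π·0.92³) = 1352.4/2.4463 = 552.83 MPa
τ_max = K·τ₀ = 1.1172 × 552.83 = 617.64 MPa

618 MPa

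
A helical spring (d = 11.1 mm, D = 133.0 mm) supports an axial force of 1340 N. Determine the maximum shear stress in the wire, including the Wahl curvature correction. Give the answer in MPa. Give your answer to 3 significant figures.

Spring index C = D/d = 133.0/11.1 = 11.9820
K_W = (4C−1)/(4C−4) + 0.615/C = 46.928/43.928 + 0.0513 = 1.1196
τ₀ = 8FD/(πd³) = 8·1340·133.0/(π·11.1³) = 1.42576e+06/4296.5 = 331.84 MPa
τ_max = K·τ₀ = 1.1196 × 331.84 = 371.53 MPa

372 MPa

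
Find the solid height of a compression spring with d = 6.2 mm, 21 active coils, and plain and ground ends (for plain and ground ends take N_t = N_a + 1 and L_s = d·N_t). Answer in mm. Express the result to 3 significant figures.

plain and ground ends: N_t = N_a + 1 = 21 + 1 = 22
L_s = d·N_t = 6.2 × 22 = 136.4 mm

136 mm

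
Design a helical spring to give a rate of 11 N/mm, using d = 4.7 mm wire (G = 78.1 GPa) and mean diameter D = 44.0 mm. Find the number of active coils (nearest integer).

5

N_a = Gd⁴/(8D³k) = (78.1×10³ × 4.7⁴)/(8 × 44.0³ × 11)
    = 3.81103e+07 / 7.49619e+06 = 5.084 → 5 coils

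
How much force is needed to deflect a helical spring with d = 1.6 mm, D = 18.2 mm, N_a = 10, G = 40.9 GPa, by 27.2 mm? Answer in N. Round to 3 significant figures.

k = Gd⁴/(8D³N_a) = (40.9×10³)(1.6⁴)/(8·18.2³·10) = 0.55578 N/mm
F = k·δ = 0.55578 × 27.2 = 15.117 N

15.1 N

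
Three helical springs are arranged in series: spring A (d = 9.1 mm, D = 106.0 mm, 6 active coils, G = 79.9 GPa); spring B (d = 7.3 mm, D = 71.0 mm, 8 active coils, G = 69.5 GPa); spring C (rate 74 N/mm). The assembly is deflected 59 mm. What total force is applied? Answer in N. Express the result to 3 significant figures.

k_A = Gd⁴/(8D³N_a) = (79.9×10³)(9.1⁴)/(8·106.0³·6) = 9.5841 N/mm
k_B = Gd⁴/(8D³N_a) = (69.5×10³)(7.3⁴)/(8·71.0³·8) = 8.6163 N/mm
Series: 1/k_eq = 1/9.5841 + 1/8.6163 + 1/74 = 0.23391; k_eq = 4.2751 N/mm
F = k_eq·δ = 4.2751·59 = 252.23 N

252 N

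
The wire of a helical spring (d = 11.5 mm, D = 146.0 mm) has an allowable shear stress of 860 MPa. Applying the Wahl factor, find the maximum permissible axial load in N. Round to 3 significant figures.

3160 N

C = D/d = 146.0/11.5 = 12.6957
K_W = (4C−1)/(4C−4) + 0.615/C = 49.783/46.783 + 0.0484 = 1.1126
τ_max = K·8FD/(πd³) → F_max = τ_allow·πd³/(8DK)
F_max = 860·π·11.5³/(8·146.0·1.1126) = 4.1091e+06/1299.5 = 3162.1 N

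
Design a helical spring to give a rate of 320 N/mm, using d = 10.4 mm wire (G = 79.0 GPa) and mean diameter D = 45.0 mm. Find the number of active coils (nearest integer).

4

N_a = Gd⁴/(8D³k) = (79.0×10³ × 10.4⁴)/(8 × 45.0³ × 320)
    = 9.24188e+08 / 2.3328e+08 = 3.962 → 4 coils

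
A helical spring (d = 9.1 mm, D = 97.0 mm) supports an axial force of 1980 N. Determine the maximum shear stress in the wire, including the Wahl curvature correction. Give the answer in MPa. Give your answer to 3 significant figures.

Spring index C = D/d = 97.0/9.1 = 10.6593
K_W = (4C−1)/(4C−4) + 0.615/C = 41.637/38.637 + 0.0577 = 1.1353
τ₀ = 8FD/(πd³) = 8·1980·97.0/(π·9.1³) = 1.53648e+06/2367.4 = 649.01 MPa
τ_max = K·τ₀ = 1.1353 × 649.01 = 736.85 MPa

737 MPa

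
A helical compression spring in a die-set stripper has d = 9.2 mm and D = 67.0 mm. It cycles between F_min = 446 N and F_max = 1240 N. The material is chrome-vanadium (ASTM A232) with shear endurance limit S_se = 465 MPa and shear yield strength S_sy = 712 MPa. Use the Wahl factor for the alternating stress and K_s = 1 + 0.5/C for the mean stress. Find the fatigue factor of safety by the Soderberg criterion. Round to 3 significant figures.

1.99

C = D/d = 67.0/9.2 = 7.2826; K_W = (4C−1)/(4C−4)+0.615/C = 1.2038; K_s = 1+0.5/C = 1.0687
F_a = (F_max−F_min)/2 = 397 N; F_m = (F_max+F_min)/2 = 843 N
τ_a = K_W·8F_aD/(πd³) = 1.2038 × 86.985 = 104.71 MPa
τ_m = K_s·8F_mD/(πd³) = 1.0687 × 184.71 = 197.39 MPa
Soderberg: 1/n_f = τ_a/S_se + τ_m/S_sy = 104.71/465 + 197.39/712 = 0.22519 + 0.27723 = 0.50242
n_f = 1/0.50242 = 1.99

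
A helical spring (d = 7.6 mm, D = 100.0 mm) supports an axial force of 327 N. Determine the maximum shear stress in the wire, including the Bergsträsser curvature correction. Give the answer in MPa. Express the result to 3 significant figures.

Spring index C = D/d = 100.0/7.6 = 13.1579
K_B = (4C+2)/(4C−3) = 54.632/49.632 = 1.1007
τ₀ = 8FD/(πd³) = 8·327·100.0/(π·7.6³) = 261600/1379.1 = 189.69 MPa
τ_max = K·τ₀ = 1.1007 × 189.69 = 208.8 MPa

209 MPa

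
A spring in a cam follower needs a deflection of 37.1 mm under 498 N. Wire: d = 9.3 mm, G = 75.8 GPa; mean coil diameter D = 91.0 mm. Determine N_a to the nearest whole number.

7

Required rate k = F/δ = 498/37.1 = 13.423 N/mm
N_a = Gd⁴/(8D³k) = (75.8×10³ × 9.3⁴)/(8 × 91.0³ × 13.423)
    = 5.67023e+08 / 8.09226e+07 = 7.007 → 7 coils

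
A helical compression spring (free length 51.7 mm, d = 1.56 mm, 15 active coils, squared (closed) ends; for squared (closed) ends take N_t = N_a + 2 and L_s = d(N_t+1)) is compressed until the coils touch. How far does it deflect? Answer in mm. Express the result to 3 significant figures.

23.6 mm

N_t = 17; L_s = 1.56·18 = 28.08 mm
δ_solid = L₀ − L_s = 51.7 − 28.08 = 23.62 mm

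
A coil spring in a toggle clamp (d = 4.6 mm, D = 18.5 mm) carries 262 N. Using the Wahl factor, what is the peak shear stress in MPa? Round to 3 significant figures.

Spring index C = D/d = 18.5/4.6 = 4.0217
K_W = (4C−1)/(4C−4) + 0.615/C = 15.087/12.087 + 0.1529 = 1.4011
τ₀ = 8FD/(πd³) = 8·262·18.5/(π·4.6³) = 38776/305.79 = 126.81 MPa
τ_max = K·τ₀ = 1.4011 × 126.81 = 177.67 MPa

178 MPa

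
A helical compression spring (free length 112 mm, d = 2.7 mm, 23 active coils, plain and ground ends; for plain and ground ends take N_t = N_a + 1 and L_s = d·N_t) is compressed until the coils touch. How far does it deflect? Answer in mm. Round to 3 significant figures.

N_t = 24; L_s = 2.7·24 = 64.8 mm
δ_solid = L₀ − L_s = 112 − 64.8 = 47.2 mm

47.2 mm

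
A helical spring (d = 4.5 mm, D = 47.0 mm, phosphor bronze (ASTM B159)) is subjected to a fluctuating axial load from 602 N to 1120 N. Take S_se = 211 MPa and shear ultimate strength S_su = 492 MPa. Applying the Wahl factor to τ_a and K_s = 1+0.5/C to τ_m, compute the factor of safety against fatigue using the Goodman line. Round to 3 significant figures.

C = D/d = 47.0/4.5 = 10.4444; K_W = (4C−1)/(4C−4)+0.615/C = 1.1383; K_s = 1+0.5/C = 1.0479
F_a = (F_max−F_min)/2 = 259 N; F_m = (F_max+F_min)/2 = 861 N
τ_a = K_W·8F_aD/(πd³) = 1.1383 × 340.17 = 387.22 MPa
τ_m = K_s·8F_mD/(πd³) = 1.0479 × 1130.8 = 1185 MPa
Goodman: 1/n_f = τ_a/S_se + τ_m/S_su = 387.22/211 + 1185/492 = 1.83515 + 2.40850 = 4.2437
n_f = 1/4.2437 = 0.2356

0.236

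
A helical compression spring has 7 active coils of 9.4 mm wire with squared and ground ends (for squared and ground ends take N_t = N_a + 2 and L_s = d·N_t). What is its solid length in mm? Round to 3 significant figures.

squared and ground ends: N_t = N_a + 2 = 7 + 2 = 9
L_s = d·N_t = 9.4 × 9 = 84.6 mm

84.6 mm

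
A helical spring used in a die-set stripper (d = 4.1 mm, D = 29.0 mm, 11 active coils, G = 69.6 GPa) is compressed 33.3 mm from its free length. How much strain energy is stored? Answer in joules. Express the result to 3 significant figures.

k = Gd⁴/(8D³N_a) = (69.6×10³)(4.1⁴)/(8·29.0³·11) = 9.1636 N/mm
U = ½kδ² = 0.5 × 9.1636 × 33.3² = 5080.7 N·mm = 5.0807 J

5.08 J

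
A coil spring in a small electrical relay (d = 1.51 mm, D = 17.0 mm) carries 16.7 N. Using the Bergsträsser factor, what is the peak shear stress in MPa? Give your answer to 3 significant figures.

Spring index C = D/d = 17.0/1.51 = 11.2583
K_B = (4C+2)/(4C−3) = 47.033/42.033 = 1.1190
τ₀ = 8FD/(πd³) = 8·16.7·17.0/(π·1.51³) = 2271.2/10.816 = 209.98 MPa
τ_max = K·τ₀ = 1.1190 × 209.98 = 234.96 MPa

235 MPa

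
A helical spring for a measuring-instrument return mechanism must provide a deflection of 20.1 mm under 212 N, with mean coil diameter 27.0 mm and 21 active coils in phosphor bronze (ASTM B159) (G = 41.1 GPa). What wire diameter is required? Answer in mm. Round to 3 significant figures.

5.40 mm

Required rate k = F/δ = 212/20.1 = 10.547 N/mm
d = (8D³N_a·k / G)^(1/4) = (8·27.0³·21·10.547 / (41.1×10³))^0.25
  = (848.59)^0.25 = 5.3973 mm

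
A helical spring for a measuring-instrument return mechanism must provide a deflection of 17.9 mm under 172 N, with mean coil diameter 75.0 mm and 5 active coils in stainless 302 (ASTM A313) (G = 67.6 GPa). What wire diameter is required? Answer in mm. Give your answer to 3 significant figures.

7.00 mm

Required rate k = F/δ = 172/17.9 = 9.6089 N/mm
d = (8D³N_a·k / G)^(1/4) = (8·75.0³·5·9.6089 / (67.6×10³))^0.25
  = (2398.7)^0.25 = 6.9983 mm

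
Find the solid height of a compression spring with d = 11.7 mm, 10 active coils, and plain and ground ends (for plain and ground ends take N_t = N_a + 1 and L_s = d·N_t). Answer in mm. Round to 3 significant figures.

129 mm

plain and ground ends: N_t = N_a + 1 = 10 + 1 = 11
L_s = d·N_t = 11.7 × 11 = 128.7 mm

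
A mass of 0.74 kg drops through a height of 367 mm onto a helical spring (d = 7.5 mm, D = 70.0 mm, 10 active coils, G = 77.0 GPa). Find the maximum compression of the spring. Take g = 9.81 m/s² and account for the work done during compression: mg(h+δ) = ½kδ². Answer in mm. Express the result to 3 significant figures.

k = Gd⁴/(8D³N_a) = (77.0×10³)(7.5⁴)/(8·70.0³·10) = 8.8787 N/mm
W = mg = 0.74 × 9.81 = 7.2594 N
½kδ² − Wδ − Wh = 0 → δ = (W + √(W² + 2kWh))/k
δ = (7.2594 + √(52.699 + 47309.5))/8.8787 = (7.2594 + 217.63)/8.8787 = 25.329 mm

25.3 mm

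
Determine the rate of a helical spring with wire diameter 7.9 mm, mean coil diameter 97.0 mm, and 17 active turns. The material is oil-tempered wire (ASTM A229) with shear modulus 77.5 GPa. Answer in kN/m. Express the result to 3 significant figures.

2.43 kN/m

k = Gd⁴/(8D³N_a) = (77.5×10³ × 7.9⁴) / (8 × 97.0³ × 17)
  = 3.01863e+08 / 1.24124e+08 = 2.432 N/mm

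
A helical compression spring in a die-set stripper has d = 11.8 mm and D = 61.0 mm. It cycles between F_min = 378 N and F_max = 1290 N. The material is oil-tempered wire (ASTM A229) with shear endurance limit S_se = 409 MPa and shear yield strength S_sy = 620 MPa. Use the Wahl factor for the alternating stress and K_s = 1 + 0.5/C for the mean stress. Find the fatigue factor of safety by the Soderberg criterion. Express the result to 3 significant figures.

3.62

C = D/d = 61.0/11.8 = 5.1695; K_W = (4C−1)/(4C−4)+0.615/C = 1.2988; K_s = 1+0.5/C = 1.0967
F_a = (F_max−F_min)/2 = 456 N; F_m = (F_max+F_min)/2 = 834 N
τ_a = K_W·8F_aD/(πd³) = 1.2988 × 43.111 = 55.995 MPa
τ_m = K_s·8F_mD/(πd³) = 1.0967 × 78.848 = 86.474 MPa
Soderberg: 1/n_f = τ_a/S_se + τ_m/S_sy = 55.995/409 + 86.474/620 = 0.13691 + 0.13947 = 0.27638
n_f = 1/0.27638 = 3.618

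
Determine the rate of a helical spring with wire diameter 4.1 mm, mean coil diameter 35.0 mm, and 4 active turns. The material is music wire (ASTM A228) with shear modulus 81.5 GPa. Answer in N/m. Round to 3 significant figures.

k = Gd⁴/(8D³N_a) = (81.5×10³ × 4.1⁴) / (8 × 35.0³ × 4)
  = 2.303e+07 / 1.372e+06 = 16.786 N/mm = 16786 N/m

16800 N/m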